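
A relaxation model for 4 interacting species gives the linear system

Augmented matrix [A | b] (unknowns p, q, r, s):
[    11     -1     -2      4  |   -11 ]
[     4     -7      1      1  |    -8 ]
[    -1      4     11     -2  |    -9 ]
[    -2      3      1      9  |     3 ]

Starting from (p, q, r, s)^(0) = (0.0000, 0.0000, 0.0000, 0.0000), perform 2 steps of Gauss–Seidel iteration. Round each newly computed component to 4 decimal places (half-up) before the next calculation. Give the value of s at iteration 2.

Iteration 1:
  p = (-11 - (-1)·0.0000 - (-2)·0.0000 - (4)·0.0000) / (11) = -1.0000
  q = (-8 - (4)·-1.0000 - (1)·0.0000 - (1)·0.0000) / (-7) = 0.5714
  r = (-9 - (-1)·-1.0000 - (4)·0.5714 - (-2)·0.0000) / (11) = -1.1169
  s = (3 - (-2)·-1.0000 - (3)·0.5714 - (1)·-1.1169) / (9) = 0.0447
Iteration 2:
  p = (-11 - (-1)·0.5714 - (-2)·-1.1169 - (4)·0.0447) / (11) = -1.1674
  q = (-8 - (4)·-1.1674 - (1)·-1.1169 - (1)·0.0447) / (-7) = 0.3226
  r = (-9 - (-1)·-1.1674 - (4)·0.3226 - (-2)·0.0447) / (11) = -1.0335
  s = (3 - (-2)·-1.1674 - (3)·0.3226 - (1)·-1.0335) / (9) = 0.0812

0.0812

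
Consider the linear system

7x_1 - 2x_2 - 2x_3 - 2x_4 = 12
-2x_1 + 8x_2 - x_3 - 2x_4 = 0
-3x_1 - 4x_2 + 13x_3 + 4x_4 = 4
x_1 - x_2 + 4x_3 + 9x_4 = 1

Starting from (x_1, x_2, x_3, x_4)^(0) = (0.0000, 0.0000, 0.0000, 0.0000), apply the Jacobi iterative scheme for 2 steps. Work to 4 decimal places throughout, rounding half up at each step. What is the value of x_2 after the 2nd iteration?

0.4948

Iteration 1:
  x_1 = (12 - (-2)·0.0000 - (-2)·0.0000 - (-2)·0.0000) / (7) = 1.7143
  x_2 = (0 - (-2)·0.0000 - (-1)·0.0000 - (-2)·0.0000) / (8) = 0.0000
  x_3 = (4 - (-3)·0.0000 - (-4)·0.0000 - (4)·0.0000) / (13) = 0.3077
  x_4 = (1 - (1)·0.0000 - (-1)·0.0000 - (4)·0.0000) / (9) = 0.1111
Iteration 2:
  x_1 = (12 - (-2)·0.0000 - (-2)·0.3077 - (-2)·0.1111) / (7) = 1.8339
  x_2 = (0 - (-2)·1.7143 - (-1)·0.3077 - (-2)·0.1111) / (8) = 0.4948
  x_3 = (4 - (-3)·1.7143 - (-4)·0.0000 - (4)·0.1111) / (13) = 0.6691
  x_4 = (1 - (1)·1.7143 - (-1)·0.0000 - (4)·0.3077) / (9) = -0.2161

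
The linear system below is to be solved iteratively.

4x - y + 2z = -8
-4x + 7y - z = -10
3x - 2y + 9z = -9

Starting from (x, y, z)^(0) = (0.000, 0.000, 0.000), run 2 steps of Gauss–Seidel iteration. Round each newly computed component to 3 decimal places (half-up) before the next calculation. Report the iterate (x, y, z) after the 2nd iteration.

(-2.190, -2.809, -0.894)

Iteration 1:
  x = (-8 - (-1)·0.000 - (2)·0.000) / (4) = -2.000
  y = (-10 - (-4)·-2.000 - (-1)·0.000) / (7) = -2.571
  z = (-9 - (3)·-2.000 - (-2)·-2.571) / (9) = -0.905
Iteration 2:
  x = (-8 - (-1)·-2.571 - (2)·-0.905) / (4) = -2.190
  y = (-10 - (-4)·-2.190 - (-1)·-0.905) / (7) = -2.809
  z = (-9 - (3)·-2.190 - (-2)·-2.809) / (9) = -0.894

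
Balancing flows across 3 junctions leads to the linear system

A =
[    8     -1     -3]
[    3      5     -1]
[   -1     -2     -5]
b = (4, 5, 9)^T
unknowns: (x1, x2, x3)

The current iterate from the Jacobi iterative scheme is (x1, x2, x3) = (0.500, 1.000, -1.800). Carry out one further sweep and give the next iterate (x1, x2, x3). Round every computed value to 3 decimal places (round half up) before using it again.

One sweep:
  x1 = (4 - (-1)·1.000 - (-3)·-1.800) / (8) = -0.050
  x2 = (5 - (3)·0.500 - (-1)·-1.800) / (5) = 0.340
  x3 = (9 - (-1)·0.500 - (-2)·1.000) / (-5) = -2.300

(-0.050, 0.340, -2.300)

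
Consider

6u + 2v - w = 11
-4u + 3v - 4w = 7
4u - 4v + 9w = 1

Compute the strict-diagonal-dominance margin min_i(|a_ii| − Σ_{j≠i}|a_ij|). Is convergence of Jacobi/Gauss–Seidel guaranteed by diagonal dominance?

-5

row 1: |6| − (2+1) = 3
row 2: |3| − (4+4) = -5
row 3: |9| − (4+4) = 1
minimum over rows = -5 → not strictly diagonally dominant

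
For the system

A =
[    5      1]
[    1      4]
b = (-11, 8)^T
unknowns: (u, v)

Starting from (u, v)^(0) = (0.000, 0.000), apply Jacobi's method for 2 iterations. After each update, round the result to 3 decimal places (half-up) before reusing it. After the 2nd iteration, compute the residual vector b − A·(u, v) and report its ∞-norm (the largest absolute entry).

0.550

Iteration 1:
  u = (-11 - (1)·0.000) / (5) = -2.200
  v = (8 - (1)·0.000) / (4) = 2.000
Iteration 2:
  u = (-11 - (1)·2.000) / (5) = -2.600
  v = (8 - (1)·-2.200) / (4) = 2.550
Residual b − A·x = (-0.550, 0.400); ∞-norm = 0.550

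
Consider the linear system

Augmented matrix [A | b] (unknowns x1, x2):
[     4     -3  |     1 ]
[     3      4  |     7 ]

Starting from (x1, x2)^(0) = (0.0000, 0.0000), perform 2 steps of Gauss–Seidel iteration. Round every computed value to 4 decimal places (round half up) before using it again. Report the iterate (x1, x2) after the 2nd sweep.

(1.4219, 0.6836)

Iteration 1:
  x1 = (1 - (-3)·0.0000) / (4) = 0.2500
  x2 = (7 - (3)·0.2500) / (4) = 1.5625
Iteration 2:
  x1 = (1 - (-3)·1.5625) / (4) = 1.4219
  x2 = (7 - (3)·1.4219) / (4) = 0.6836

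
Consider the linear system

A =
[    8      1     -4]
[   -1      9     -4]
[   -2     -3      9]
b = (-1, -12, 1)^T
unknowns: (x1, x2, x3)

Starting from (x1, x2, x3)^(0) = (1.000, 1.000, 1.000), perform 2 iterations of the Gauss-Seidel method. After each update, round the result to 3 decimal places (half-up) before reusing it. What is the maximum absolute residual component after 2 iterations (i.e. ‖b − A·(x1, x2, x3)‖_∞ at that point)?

1.006

Iteration 1:
  x1 = (-1 - (1)·1.000 - (-4)·1.000) / (8) = 0.250
  x2 = (-12 - (-1)·0.250 - (-4)·1.000) / (9) = -0.861
  x3 = (1 - (-2)·0.250 - (-3)·-0.861) / (9) = -0.120
Iteration 2:
  x1 = (-1 - (1)·-0.861 - (-4)·-0.120) / (8) = -0.077
  x2 = (-12 - (-1)·-0.077 - (-4)·-0.120) / (9) = -1.395
  x3 = (1 - (-2)·-0.077 - (-3)·-1.395) / (9) = -0.371
Residual b − A·x = (-0.473, -1.006, 0.000); ∞-norm = 1.006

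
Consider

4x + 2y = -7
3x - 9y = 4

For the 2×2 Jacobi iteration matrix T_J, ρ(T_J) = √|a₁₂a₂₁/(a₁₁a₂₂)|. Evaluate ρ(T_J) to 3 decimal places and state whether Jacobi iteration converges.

0.408

a₁₂a₂₁/(a₁₁a₂₂) = (2)·(3) / ((4)·(-9)) = -0.166667
ρ = √|-0.166667| = √0.166667 = 0.408
ρ < 1, so Jacobi converges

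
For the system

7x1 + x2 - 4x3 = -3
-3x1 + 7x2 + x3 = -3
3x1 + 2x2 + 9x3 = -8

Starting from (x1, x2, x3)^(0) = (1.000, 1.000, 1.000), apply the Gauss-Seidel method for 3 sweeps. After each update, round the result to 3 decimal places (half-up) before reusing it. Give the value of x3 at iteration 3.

-0.547

Iteration 1:
  x1 = (-3 - (1)·1.000 - (-4)·1.000) / (7) = 0.000
  x2 = (-3 - (-3)·0.000 - (1)·1.000) / (7) = -0.571
  x3 = (-8 - (3)·0.000 - (2)·-0.571) / (9) = -0.762
Iteration 2:
  x1 = (-3 - (1)·-0.571 - (-4)·-0.762) / (7) = -0.782
  x2 = (-3 - (-3)·-0.782 - (1)·-0.762) / (7) = -0.655
  x3 = (-8 - (3)·-0.782 - (2)·-0.655) / (9) = -0.483
Iteration 3:
  x1 = (-3 - (1)·-0.655 - (-4)·-0.483) / (7) = -0.611
  x2 = (-3 - (-3)·-0.611 - (1)·-0.483) / (7) = -0.621
  x3 = (-8 - (3)·-0.611 - (2)·-0.621) / (9) = -0.547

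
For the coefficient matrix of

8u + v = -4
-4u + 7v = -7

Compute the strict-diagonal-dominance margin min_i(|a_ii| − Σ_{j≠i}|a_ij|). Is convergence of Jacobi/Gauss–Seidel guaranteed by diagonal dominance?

row 1: |8| − (1) = 7
row 2: |7| − (4) = 3
minimum over rows = 3 → strictly diagonally dominant (convergence guaranteed)

3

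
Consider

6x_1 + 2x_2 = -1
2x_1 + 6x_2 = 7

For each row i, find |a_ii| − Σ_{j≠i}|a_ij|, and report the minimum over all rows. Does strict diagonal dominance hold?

row 1: |6| − (2) = 4
row 2: |6| − (2) = 4
minimum over rows = 4 → strictly diagonally dominant (convergence guaranteed)

4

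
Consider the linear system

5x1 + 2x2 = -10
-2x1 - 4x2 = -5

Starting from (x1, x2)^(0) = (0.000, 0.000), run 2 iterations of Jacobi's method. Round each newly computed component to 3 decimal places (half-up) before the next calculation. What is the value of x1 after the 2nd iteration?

-2.500

Iteration 1:
  x1 = (-10 - (2)·0.000) / (5) = -2.000
  x2 = (-5 - (-2)·0.000) / (-4) = 1.250
Iteration 2:
  x1 = (-10 - (2)·1.250) / (5) = -2.500
  x2 = (-5 - (-2)·-2.000) / (-4) = 2.250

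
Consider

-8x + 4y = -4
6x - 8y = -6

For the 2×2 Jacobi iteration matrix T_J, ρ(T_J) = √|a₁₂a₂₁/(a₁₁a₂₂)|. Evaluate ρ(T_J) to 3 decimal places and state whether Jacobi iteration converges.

a₁₂a₂₁/(a₁₁a₂₂) = (4)·(6) / ((-8)·(-8)) = 0.375000
ρ = √|0.375000| = √0.375000 = 0.612
ρ < 1, so Jacobi converges

0.612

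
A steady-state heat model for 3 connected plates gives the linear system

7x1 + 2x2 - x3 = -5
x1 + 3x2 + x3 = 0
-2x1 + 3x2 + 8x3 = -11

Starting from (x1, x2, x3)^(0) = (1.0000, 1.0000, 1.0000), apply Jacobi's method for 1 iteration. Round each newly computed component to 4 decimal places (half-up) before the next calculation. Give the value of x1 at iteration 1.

Iteration 1:
  x1 = (-5 - (2)·1.0000 - (-1)·1.0000) / (7) = -0.8571
  x2 = (0 - (1)·1.0000 - (1)·1.0000) / (3) = -0.6667
  x3 = (-11 - (-2)·1.0000 - (3)·1.0000) / (8) = -1.5000

-0.8571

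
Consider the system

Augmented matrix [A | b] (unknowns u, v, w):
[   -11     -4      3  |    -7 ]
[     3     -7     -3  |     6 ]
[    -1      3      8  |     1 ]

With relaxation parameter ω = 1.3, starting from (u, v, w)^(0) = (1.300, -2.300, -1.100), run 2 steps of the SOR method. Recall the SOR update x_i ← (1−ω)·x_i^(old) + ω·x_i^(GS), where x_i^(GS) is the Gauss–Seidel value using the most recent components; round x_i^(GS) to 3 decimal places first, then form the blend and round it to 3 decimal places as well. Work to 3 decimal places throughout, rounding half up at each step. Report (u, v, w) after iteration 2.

Iteration 1:
  u: GS value = (-7 - (-4)·-2.300 - (3)·-1.100) / (-11) = 1.173;  u ← (1−ω)·1.300 + ω·1.173 = 1.135
  v: GS value = (6 - (3)·1.135 - (-3)·-1.100) / (-7) = 0.101;  v ← (1−ω)·-2.300 + ω·0.101 = 0.821
  w: GS value = (1 - (-1)·1.135 - (3)·0.821) / (8) = -0.041;  w ← (1−ω)·-1.100 + ω·-0.041 = 0.277
Iteration 2:
  u: GS value = (-7 - (-4)·0.821 - (3)·0.277) / (-11) = 0.413;  u ← (1−ω)·1.135 + ω·0.413 = 0.196
  v: GS value = (6 - (3)·0.196 - (-3)·0.277) / (-7) = -0.892;  v ← (1−ω)·0.821 + ω·-0.892 = -1.406
  w: GS value = (1 - (-1)·0.196 - (3)·-1.406) / (8) = 0.677;  w ← (1−ω)·0.277 + ω·0.677 = 0.797

(0.196, -1.406, 0.797)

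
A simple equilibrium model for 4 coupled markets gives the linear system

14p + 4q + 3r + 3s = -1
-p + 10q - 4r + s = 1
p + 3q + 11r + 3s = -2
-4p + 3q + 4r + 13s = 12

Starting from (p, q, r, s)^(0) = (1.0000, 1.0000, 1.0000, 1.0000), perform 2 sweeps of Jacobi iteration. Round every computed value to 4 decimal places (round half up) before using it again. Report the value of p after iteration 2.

-0.1873

Iteration 1:
  p = (-1 - (4)·1.0000 - (3)·1.0000 - (3)·1.0000) / (14) = -0.7857
  q = (1 - (-1)·1.0000 - (-4)·1.0000 - (1)·1.0000) / (10) = 0.5000
  r = (-2 - (1)·1.0000 - (3)·1.0000 - (3)·1.0000) / (11) = -0.8182
  s = (12 - (-4)·1.0000 - (3)·1.0000 - (4)·1.0000) / (13) = 0.6923
Iteration 2:
  p = (-1 - (4)·0.5000 - (3)·-0.8182 - (3)·0.6923) / (14) = -0.1873
  q = (1 - (-1)·-0.7857 - (-4)·-0.8182 - (1)·0.6923) / (10) = -0.3751
  r = (-2 - (1)·-0.7857 - (3)·0.5000 - (3)·0.6923) / (11) = -0.4356
  s = (12 - (-4)·-0.7857 - (3)·0.5000 - (4)·-0.8182) / (13) = 0.8177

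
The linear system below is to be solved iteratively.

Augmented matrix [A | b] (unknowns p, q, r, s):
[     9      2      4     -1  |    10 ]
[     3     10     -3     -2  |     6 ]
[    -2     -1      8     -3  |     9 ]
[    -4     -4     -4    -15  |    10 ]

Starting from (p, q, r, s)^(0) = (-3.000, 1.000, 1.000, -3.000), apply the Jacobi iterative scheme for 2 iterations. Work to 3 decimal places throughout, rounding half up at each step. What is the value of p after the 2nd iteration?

Iteration 1:
  p = (10 - (2)·1.000 - (4)·1.000 - (-1)·-3.000) / (9) = 0.111
  q = (6 - (3)·-3.000 - (-3)·1.000 - (-2)·-3.000) / (10) = 1.200
  r = (9 - (-2)·-3.000 - (-1)·1.000 - (-3)·-3.000) / (8) = -0.625
  s = (10 - (-4)·-3.000 - (-4)·1.000 - (-4)·1.000) / (-15) = -0.400
Iteration 2:
  p = (10 - (2)·1.200 - (4)·-0.625 - (-1)·-0.400) / (9) = 1.078
  q = (6 - (3)·0.111 - (-3)·-0.625 - (-2)·-0.400) / (10) = 0.299
  r = (9 - (-2)·0.111 - (-1)·1.200 - (-3)·-0.400) / (8) = 1.153
  s = (10 - (-4)·0.111 - (-4)·1.200 - (-4)·-0.625) / (-15) = -0.850

1.078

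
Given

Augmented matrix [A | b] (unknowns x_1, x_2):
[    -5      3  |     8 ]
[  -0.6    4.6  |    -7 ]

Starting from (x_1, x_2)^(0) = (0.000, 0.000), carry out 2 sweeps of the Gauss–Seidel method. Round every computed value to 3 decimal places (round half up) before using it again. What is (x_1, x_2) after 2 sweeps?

(-2.638, -1.866)

Iteration 1:
  x_1 = (8 - (3)·0.000) / (-5) = -1.600
  x_2 = (-7 - (-0.6)·-1.600) / (4.6) = -1.730
Iteration 2:
  x_1 = (8 - (3)·-1.730) / (-5) = -2.638
  x_2 = (-7 - (-0.6)·-2.638) / (4.6) = -1.866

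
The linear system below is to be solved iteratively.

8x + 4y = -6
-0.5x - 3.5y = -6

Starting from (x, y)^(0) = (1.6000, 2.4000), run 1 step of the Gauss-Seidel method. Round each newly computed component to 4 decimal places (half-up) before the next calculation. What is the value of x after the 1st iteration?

Iteration 1:
  x = (-6 - (4)·2.4000) / (8) = -1.9500
  y = (-6 - (-0.5)·-1.9500) / (-3.5) = 1.9929

-1.9500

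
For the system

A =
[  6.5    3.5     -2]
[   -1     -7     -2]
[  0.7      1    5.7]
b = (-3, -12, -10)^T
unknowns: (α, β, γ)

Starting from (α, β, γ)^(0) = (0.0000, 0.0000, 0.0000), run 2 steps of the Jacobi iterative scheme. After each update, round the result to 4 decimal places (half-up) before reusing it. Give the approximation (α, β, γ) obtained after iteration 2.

Iteration 1:
  α = (-3 - (3.5)·0.0000 - (-2)·0.0000) / (6.5) = -0.4615
  β = (-12 - (-1)·0.0000 - (-2)·0.0000) / (-7) = 1.7143
  γ = (-10 - (0.7)·0.0000 - (1)·0.0000) / (5.7) = -1.7544
Iteration 2:
  α = (-3 - (3.5)·1.7143 - (-2)·-1.7544) / (6.5) = -1.9244
  β = (-12 - (-1)·-0.4615 - (-2)·-1.7544) / (-7) = 2.2815
  γ = (-10 - (0.7)·-0.4615 - (1)·1.7143) / (5.7) = -1.9985

(-1.9244, 2.2815, -1.9985)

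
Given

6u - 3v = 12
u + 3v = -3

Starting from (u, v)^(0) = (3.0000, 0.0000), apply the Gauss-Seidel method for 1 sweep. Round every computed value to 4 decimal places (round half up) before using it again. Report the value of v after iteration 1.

-1.6667

Iteration 1:
  u = (12 - (-3)·0.0000) / (6) = 2.0000
  v = (-3 - (1)·2.0000) / (3) = -1.6667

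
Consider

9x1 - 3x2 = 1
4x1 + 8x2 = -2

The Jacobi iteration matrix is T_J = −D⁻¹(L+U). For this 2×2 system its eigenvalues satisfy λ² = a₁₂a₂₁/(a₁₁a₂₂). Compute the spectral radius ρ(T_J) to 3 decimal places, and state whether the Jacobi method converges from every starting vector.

a₁₂a₂₁/(a₁₁a₂₂) = (-3)·(4) / ((9)·(8)) = -0.166667
ρ = √|-0.166667| = √0.166667 = 0.408
ρ < 1, so Jacobi converges

0.408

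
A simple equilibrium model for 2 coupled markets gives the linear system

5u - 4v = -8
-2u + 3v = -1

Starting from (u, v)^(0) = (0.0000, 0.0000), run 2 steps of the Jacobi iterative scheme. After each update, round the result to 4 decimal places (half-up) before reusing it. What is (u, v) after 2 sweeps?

(-1.8666, -1.4000)

Iteration 1:
  u = (-8 - (-4)·0.0000) / (5) = -1.6000
  v = (-1 - (-2)·0.0000) / (3) = -0.3333
Iteration 2:
  u = (-8 - (-4)·-0.3333) / (5) = -1.8666
  v = (-1 - (-2)·-1.6000) / (3) = -1.4000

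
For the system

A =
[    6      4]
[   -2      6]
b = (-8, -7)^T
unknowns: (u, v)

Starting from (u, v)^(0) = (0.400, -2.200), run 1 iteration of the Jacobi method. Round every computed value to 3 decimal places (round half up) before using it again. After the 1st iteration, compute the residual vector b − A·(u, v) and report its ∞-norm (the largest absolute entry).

4.666

Iteration 1:
  u = (-8 - (4)·-2.200) / (6) = 0.133
  v = (-7 - (-2)·0.400) / (6) = -1.033
Residual b − A·x = (-4.666, -0.536); ∞-norm = 4.666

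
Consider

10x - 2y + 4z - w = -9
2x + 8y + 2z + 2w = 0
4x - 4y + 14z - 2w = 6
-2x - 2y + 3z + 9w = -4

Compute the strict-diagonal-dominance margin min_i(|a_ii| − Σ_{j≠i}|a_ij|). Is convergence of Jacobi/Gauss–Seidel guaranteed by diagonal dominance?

row 1: |10| − (2+4+1) = 3
row 2: |8| − (2+2+2) = 2
row 3: |14| − (4+4+2) = 4
row 4: |9| − (2+2+3) = 2
minimum over rows = 2 → strictly diagonally dominant (convergence guaranteed)

2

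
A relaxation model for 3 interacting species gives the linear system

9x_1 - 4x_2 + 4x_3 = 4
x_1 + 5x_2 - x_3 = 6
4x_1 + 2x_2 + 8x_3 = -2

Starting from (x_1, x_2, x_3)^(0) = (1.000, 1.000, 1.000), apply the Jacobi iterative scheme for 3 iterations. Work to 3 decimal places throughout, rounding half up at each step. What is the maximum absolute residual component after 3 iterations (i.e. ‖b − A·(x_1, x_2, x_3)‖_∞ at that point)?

1.222

Iteration 1:
  x_1 = (4 - (-4)·1.000 - (4)·1.000) / (9) = 0.444
  x_2 = (6 - (1)·1.000 - (-1)·1.000) / (5) = 1.200
  x_3 = (-2 - (4)·1.000 - (2)·1.000) / (8) = -1.000
Iteration 2:
  x_1 = (4 - (-4)·1.200 - (4)·-1.000) / (9) = 1.422
  x_2 = (6 - (1)·0.444 - (-1)·-1.000) / (5) = 0.911
  x_3 = (-2 - (4)·0.444 - (2)·1.200) / (8) = -0.772
Iteration 3:
  x_1 = (4 - (-4)·0.911 - (4)·-0.772) / (9) = 1.192
  x_2 = (6 - (1)·1.422 - (-1)·-0.772) / (5) = 0.761
  x_3 = (-2 - (4)·1.422 - (2)·0.911) / (8) = -1.189
Residual b − A·x = (1.072, -0.186, 1.222); ∞-norm = 1.222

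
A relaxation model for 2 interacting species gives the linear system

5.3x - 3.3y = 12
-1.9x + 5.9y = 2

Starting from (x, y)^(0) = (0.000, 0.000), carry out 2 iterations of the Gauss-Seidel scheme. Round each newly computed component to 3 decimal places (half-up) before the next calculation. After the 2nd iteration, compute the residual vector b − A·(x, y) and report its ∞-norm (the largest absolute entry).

0.707

Iteration 1:
  x = (12 - (-3.3)·0.000) / (5.3) = 2.264
  y = (2 - (-1.9)·2.264) / (5.9) = 1.068
Iteration 2:
  x = (12 - (-3.3)·1.068) / (5.3) = 2.929
  y = (2 - (-1.9)·2.929) / (5.9) = 1.282
Residual b − A·x = (0.707, 0.001); ∞-norm = 0.707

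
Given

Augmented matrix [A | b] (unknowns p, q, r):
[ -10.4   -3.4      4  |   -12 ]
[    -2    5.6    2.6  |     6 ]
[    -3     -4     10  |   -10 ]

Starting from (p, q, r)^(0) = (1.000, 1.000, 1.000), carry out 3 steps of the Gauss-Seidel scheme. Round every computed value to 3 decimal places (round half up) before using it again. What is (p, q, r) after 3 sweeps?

Iteration 1:
  p = (-12 - (-3.4)·1.000 - (4)·1.000) / (-10.4) = 1.212
  q = (6 - (-2)·1.212 - (2.6)·1.000) / (5.6) = 1.040
  r = (-10 - (-3)·1.212 - (-4)·1.040) / (10) = -0.220
Iteration 2:
  p = (-12 - (-3.4)·1.040 - (4)·-0.220) / (-10.4) = 0.729
  q = (6 - (-2)·0.729 - (2.6)·-0.220) / (5.6) = 1.434
  r = (-10 - (-3)·0.729 - (-4)·1.434) / (10) = -0.208
Iteration 3:
  p = (-12 - (-3.4)·1.434 - (4)·-0.208) / (-10.4) = 0.605
  q = (6 - (-2)·0.605 - (2.6)·-0.208) / (5.6) = 1.384
  r = (-10 - (-3)·0.605 - (-4)·1.384) / (10) = -0.265

(0.605, 1.384, -0.265)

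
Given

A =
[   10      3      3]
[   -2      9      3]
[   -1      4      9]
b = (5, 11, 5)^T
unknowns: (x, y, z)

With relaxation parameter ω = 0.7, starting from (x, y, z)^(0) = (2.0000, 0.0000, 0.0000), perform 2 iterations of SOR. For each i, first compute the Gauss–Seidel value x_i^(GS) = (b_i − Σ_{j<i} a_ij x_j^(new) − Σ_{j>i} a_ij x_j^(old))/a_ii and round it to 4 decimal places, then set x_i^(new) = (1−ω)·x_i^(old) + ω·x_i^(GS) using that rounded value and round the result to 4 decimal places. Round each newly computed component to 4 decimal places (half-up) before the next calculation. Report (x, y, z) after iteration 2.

Iteration 1:
  x: GS value = (5 - (3)·0.0000 - (3)·0.0000) / (10) = 0.5000;  x ← (1−ω)·2.0000 + ω·0.5000 = 0.9500
  y: GS value = (11 - (-2)·0.9500 - (3)·0.0000) / (9) = 1.4333;  y ← (1−ω)·0.0000 + ω·1.4333 = 1.0033
  z: GS value = (5 - (-1)·0.9500 - (4)·1.0033) / (9) = 0.2152;  z ← (1−ω)·0.0000 + ω·0.2152 = 0.1506
Iteration 2:
  x: GS value = (5 - (3)·1.0033 - (3)·0.1506) / (10) = 0.1538;  x ← (1−ω)·0.9500 + ω·0.1538 = 0.3927
  y: GS value = (11 - (-2)·0.3927 - (3)·0.1506) / (9) = 1.2593;  y ← (1−ω)·1.0033 + ω·1.2593 = 1.1825
  z: GS value = (5 - (-1)·0.3927 - (4)·1.1825) / (9) = 0.0736;  z ← (1−ω)·0.1506 + ω·0.0736 = 0.0967

(0.3927, 1.1825, 0.0967)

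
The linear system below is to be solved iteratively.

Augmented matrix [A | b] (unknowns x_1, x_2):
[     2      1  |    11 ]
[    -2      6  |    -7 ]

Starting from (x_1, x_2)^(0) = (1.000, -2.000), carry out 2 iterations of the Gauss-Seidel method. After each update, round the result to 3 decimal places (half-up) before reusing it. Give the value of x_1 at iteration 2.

Iteration 1:
  x_1 = (11 - (1)·-2.000) / (2) = 6.500
  x_2 = (-7 - (-2)·6.500) / (6) = 1.000
Iteration 2:
  x_1 = (11 - (1)·1.000) / (2) = 5.000
  x_2 = (-7 - (-2)·5.000) / (6) = 0.500

5.000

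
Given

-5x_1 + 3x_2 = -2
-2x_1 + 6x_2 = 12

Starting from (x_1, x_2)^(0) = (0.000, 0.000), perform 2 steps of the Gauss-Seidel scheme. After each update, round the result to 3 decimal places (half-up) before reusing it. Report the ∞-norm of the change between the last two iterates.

Iteration 1:
  x_1 = (-2 - (3)·0.000) / (-5) = 0.400
  x_2 = (12 - (-2)·0.400) / (6) = 2.133
Iteration 2:
  x_1 = (-2 - (3)·2.133) / (-5) = 1.680
  x_2 = (12 - (-2)·1.680) / (6) = 2.560
Change: (1.280, 0.427) → max |·| = 1.280

1.280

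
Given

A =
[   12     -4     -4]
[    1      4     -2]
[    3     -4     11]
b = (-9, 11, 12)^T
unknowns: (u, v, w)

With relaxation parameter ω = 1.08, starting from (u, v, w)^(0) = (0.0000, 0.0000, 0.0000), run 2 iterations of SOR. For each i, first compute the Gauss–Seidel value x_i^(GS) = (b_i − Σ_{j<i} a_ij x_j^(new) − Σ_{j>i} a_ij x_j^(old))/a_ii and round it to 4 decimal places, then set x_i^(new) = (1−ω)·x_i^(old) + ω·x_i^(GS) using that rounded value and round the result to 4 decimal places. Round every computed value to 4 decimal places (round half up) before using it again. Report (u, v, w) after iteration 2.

Iteration 1:
  u: GS value = (-9 - (-4)·0.0000 - (-4)·0.0000) / (12) = -0.7500;  u ← (1−ω)·0.0000 + ω·-0.7500 = -0.8100
  v: GS value = (11 - (1)·-0.8100 - (-2)·0.0000) / (4) = 2.9525;  v ← (1−ω)·0.0000 + ω·2.9525 = 3.1887
  w: GS value = (12 - (3)·-0.8100 - (-4)·3.1887) / (11) = 2.4713;  w ← (1−ω)·0.0000 + ω·2.4713 = 2.6690
Iteration 2:
  u: GS value = (-9 - (-4)·3.1887 - (-4)·2.6690) / (12) = 1.2026;  u ← (1−ω)·-0.8100 + ω·1.2026 = 1.3636
  v: GS value = (11 - (1)·1.3636 - (-2)·2.6690) / (4) = 3.7436;  v ← (1−ω)·3.1887 + ω·3.7436 = 3.7880
  w: GS value = (12 - (3)·1.3636 - (-4)·3.7880) / (11) = 2.0965;  w ← (1−ω)·2.6690 + ω·2.0965 = 2.0507

(1.3636, 3.7880, 2.0507)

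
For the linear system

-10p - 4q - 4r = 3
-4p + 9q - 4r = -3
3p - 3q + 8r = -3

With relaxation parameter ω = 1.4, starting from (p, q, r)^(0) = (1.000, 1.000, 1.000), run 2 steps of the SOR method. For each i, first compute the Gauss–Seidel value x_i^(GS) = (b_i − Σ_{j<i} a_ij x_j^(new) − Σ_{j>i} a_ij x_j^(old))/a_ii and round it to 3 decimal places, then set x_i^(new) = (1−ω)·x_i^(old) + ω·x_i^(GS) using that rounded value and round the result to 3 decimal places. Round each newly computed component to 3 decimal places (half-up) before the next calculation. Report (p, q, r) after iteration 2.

(1.543, 0.657, -0.722)

Iteration 1:
  p: GS value = (3 - (-4)·1.000 - (-4)·1.000) / (-10) = -1.100;  p ← (1−ω)·1.000 + ω·-1.100 = -1.940
  q: GS value = (-3 - (-4)·-1.940 - (-4)·1.000) / (9) = -0.751;  q ← (1−ω)·1.000 + ω·-0.751 = -1.451
  r: GS value = (-3 - (3)·-1.940 - (-3)·-1.451) / (8) = -0.192;  r ← (1−ω)·1.000 + ω·-0.192 = -0.669
Iteration 2:
  p: GS value = (3 - (-4)·-1.451 - (-4)·-0.669) / (-10) = 0.548;  p ← (1−ω)·-1.940 + ω·0.548 = 1.543
  q: GS value = (-3 - (-4)·1.543 - (-4)·-0.669) / (9) = 0.055;  q ← (1−ω)·-1.451 + ω·0.055 = 0.657
  r: GS value = (-3 - (3)·1.543 - (-3)·0.657) / (8) = -0.707;  r ← (1−ω)·-0.669 + ω·-0.707 = -0.722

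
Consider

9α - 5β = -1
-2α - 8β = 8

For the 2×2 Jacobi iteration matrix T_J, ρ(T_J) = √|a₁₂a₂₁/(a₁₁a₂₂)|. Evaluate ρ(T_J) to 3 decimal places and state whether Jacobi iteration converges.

0.373

a₁₂a₂₁/(a₁₁a₂₂) = (-5)·(-2) / ((9)·(-8)) = -0.138889
ρ = √|-0.138889| = √0.138889 = 0.373
ρ < 1, so Jacobi converges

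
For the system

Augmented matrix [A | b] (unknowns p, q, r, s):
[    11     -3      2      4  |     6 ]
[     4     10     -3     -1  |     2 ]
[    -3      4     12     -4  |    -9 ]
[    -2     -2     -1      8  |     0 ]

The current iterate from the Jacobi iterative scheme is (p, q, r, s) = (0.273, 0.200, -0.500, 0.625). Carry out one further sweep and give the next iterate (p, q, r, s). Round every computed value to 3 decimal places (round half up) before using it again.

One sweep:
  p = (6 - (-3)·0.200 - (2)·-0.500 - (4)·0.625) / (11) = 0.464
  q = (2 - (4)·0.273 - (-3)·-0.500 - (-1)·0.625) / (10) = 0.003
  r = (-9 - (-3)·0.273 - (4)·0.200 - (-4)·0.625) / (12) = -0.540
  s = (0 - (-2)·0.273 - (-2)·0.200 - (-1)·-0.500) / (8) = 0.056

(0.464, 0.003, -0.540, 0.056)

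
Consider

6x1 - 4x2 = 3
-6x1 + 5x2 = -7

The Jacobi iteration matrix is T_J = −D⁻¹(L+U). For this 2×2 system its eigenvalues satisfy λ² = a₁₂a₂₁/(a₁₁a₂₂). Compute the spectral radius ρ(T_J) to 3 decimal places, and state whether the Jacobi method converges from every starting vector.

a₁₂a₂₁/(a₁₁a₂₂) = (-4)·(-6) / ((6)·(5)) = 0.800000
ρ = √|0.800000| = √0.800000 = 0.894
ρ < 1, so Jacobi converges

0.894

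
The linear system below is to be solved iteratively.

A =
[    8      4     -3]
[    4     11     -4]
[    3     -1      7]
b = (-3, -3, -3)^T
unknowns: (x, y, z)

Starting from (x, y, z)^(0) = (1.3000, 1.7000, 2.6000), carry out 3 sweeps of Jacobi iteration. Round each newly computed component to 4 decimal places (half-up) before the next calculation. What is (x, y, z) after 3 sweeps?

Iteration 1:
  x = (-3 - (4)·1.7000 - (-3)·2.6000) / (8) = -0.2500
  y = (-3 - (4)·1.3000 - (-4)·2.6000) / (11) = 0.2000
  z = (-3 - (3)·1.3000 - (-1)·1.7000) / (7) = -0.7429
Iteration 2:
  x = (-3 - (4)·0.2000 - (-3)·-0.7429) / (8) = -0.7536
  y = (-3 - (4)·-0.2500 - (-4)·-0.7429) / (11) = -0.4520
  z = (-3 - (3)·-0.2500 - (-1)·0.2000) / (7) = -0.2929
Iteration 3:
  x = (-3 - (4)·-0.4520 - (-3)·-0.2929) / (8) = -0.2588
  y = (-3 - (4)·-0.7536 - (-4)·-0.2929) / (11) = -0.1052
  z = (-3 - (3)·-0.7536 - (-1)·-0.4520) / (7) = -0.1702

(-0.2588, -0.1052, -0.1702)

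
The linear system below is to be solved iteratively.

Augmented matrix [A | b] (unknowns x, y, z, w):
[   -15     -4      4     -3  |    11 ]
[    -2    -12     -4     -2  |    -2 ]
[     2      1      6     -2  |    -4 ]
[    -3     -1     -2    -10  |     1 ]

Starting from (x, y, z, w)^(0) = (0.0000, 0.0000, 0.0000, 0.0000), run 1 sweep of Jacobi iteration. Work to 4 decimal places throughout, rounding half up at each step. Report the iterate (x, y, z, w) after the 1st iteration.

Iteration 1:
  x = (11 - (-4)·0.0000 - (4)·0.0000 - (-3)·0.0000) / (-15) = -0.7333
  y = (-2 - (-2)·0.0000 - (-4)·0.0000 - (-2)·0.0000) / (-12) = 0.1667
  z = (-4 - (2)·0.0000 - (1)·0.0000 - (-2)·0.0000) / (6) = -0.6667
  w = (1 - (-3)·0.0000 - (-1)·0.0000 - (-2)·0.0000) / (-10) = -0.1000

(-0.7333, 0.1667, -0.6667, -0.1000)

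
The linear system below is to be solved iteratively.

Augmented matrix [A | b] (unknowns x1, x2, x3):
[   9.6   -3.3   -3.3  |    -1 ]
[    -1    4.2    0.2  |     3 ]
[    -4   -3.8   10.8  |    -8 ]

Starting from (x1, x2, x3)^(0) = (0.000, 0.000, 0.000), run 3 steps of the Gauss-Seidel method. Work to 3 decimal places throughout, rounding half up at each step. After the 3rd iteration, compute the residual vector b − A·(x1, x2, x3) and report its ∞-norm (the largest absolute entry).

Iteration 1:
  x1 = (-1 - (-3.3)·0.000 - (-3.3)·0.000) / (9.6) = -0.104
  x2 = (3 - (-1)·-0.104 - (0.2)·0.000) / (4.2) = 0.690
  x3 = (-8 - (-4)·-0.104 - (-3.8)·0.690) / (10.8) = -0.536
Iteration 2:
  x1 = (-1 - (-3.3)·0.690 - (-3.3)·-0.536) / (9.6) = -0.051
  x2 = (3 - (-1)·-0.051 - (0.2)·-0.536) / (4.2) = 0.728
  x3 = (-8 - (-4)·-0.051 - (-3.8)·0.728) / (10.8) = -0.503
Iteration 3:
  x1 = (-1 - (-3.3)·0.728 - (-3.3)·-0.503) / (9.6) = -0.027
  x2 = (3 - (-1)·-0.027 - (0.2)·-0.503) / (4.2) = 0.732
  x3 = (-8 - (-4)·-0.027 - (-3.8)·0.732) / (10.8) = -0.493
Residual b − A·x = (0.048, -0.003, -0.002); ∞-norm = 0.048

0.048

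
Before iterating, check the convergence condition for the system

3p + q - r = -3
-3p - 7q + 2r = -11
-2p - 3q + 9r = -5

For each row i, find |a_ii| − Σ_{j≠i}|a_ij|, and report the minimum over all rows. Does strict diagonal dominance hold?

row 1: |3| − (1+1) = 1
row 2: |-7| − (3+2) = 2
row 3: |9| − (2+3) = 4
minimum over rows = 1 → strictly diagonally dominant (convergence guaranteed)

1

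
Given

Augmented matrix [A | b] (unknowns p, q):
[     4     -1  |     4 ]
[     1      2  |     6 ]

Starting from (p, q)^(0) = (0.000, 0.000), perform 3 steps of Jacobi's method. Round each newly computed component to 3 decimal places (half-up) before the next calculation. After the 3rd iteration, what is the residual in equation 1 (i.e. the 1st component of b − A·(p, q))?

Iteration 1:
  p = (4 - (-1)·0.000) / (4) = 1.000
  q = (6 - (1)·0.000) / (2) = 3.000
Iteration 2:
  p = (4 - (-1)·3.000) / (4) = 1.750
  q = (6 - (1)·1.000) / (2) = 2.500
Iteration 3:
  p = (4 - (-1)·2.500) / (4) = 1.625
  q = (6 - (1)·1.750) / (2) = 2.125
Residual b − A·x = (-0.375, 0.125)

-0.375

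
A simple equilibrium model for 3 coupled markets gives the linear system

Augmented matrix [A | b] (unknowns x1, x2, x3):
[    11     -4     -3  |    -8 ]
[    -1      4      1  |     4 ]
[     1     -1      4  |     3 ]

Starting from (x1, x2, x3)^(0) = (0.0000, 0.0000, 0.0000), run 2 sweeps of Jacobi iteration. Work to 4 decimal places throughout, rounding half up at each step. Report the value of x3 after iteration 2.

Iteration 1:
  x1 = (-8 - (-4)·0.0000 - (-3)·0.0000) / (11) = -0.7273
  x2 = (4 - (-1)·0.0000 - (1)·0.0000) / (4) = 1.0000
  x3 = (3 - (1)·0.0000 - (-1)·0.0000) / (4) = 0.7500
Iteration 2:
  x1 = (-8 - (-4)·1.0000 - (-3)·0.7500) / (11) = -0.1591
  x2 = (4 - (-1)·-0.7273 - (1)·0.7500) / (4) = 0.6307
  x3 = (3 - (1)·-0.7273 - (-1)·1.0000) / (4) = 1.1818

1.1818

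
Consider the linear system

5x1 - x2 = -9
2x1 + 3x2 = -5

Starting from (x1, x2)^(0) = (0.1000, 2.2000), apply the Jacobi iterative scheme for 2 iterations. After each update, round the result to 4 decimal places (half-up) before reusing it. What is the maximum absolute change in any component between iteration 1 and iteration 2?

Iteration 1:
  x1 = (-9 - (-1)·2.2000) / (5) = -1.3600
  x2 = (-5 - (2)·0.1000) / (3) = -1.7333
Iteration 2:
  x1 = (-9 - (-1)·-1.7333) / (5) = -2.1467
  x2 = (-5 - (2)·-1.3600) / (3) = -0.7600
Change: (-0.7867, 0.9733) → max |·| = 0.9733

0.9733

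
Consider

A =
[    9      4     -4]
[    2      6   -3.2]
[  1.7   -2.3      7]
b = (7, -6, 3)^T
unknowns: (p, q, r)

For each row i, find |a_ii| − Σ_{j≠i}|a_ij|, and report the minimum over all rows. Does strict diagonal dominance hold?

row 1: |9| − (4+4) = 1
row 2: |6| − (2+3.2) = 0.8
row 3: |7| − (1.7+2.3) = 3
minimum over rows = 0.8 → strictly diagonally dominant (convergence guaranteed)

0.8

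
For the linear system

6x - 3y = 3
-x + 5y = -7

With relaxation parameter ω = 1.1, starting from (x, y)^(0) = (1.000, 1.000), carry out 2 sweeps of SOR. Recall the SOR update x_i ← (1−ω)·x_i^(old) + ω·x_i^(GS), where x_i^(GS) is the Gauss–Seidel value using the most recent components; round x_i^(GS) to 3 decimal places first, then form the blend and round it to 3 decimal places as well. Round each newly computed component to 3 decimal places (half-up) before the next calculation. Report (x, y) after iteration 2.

(-0.331, -1.471)

Iteration 1:
  x: GS value = (3 - (-3)·1.000) / (6) = 1.000;  x ← (1−ω)·1.000 + ω·1.000 = 1.000
  y: GS value = (-7 - (-1)·1.000) / (5) = -1.200;  y ← (1−ω)·1.000 + ω·-1.200 = -1.420
Iteration 2:
  x: GS value = (3 - (-3)·-1.420) / (6) = -0.210;  x ← (1−ω)·1.000 + ω·-0.210 = -0.331
  y: GS value = (-7 - (-1)·-0.331) / (5) = -1.466;  y ← (1−ω)·-1.420 + ω·-1.466 = -1.471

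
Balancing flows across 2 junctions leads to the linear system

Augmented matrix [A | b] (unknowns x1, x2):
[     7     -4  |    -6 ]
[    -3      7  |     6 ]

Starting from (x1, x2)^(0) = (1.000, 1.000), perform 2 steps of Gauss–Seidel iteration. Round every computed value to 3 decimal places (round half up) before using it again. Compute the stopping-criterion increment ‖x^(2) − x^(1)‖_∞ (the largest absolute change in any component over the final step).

Iteration 1:
  x1 = (-6 - (-4)·1.000) / (7) = -0.286
  x2 = (6 - (-3)·-0.286) / (7) = 0.735
Iteration 2:
  x1 = (-6 - (-4)·0.735) / (7) = -0.437
  x2 = (6 - (-3)·-0.437) / (7) = 0.670
Change: (-0.151, -0.065) → max |·| = 0.151

0.151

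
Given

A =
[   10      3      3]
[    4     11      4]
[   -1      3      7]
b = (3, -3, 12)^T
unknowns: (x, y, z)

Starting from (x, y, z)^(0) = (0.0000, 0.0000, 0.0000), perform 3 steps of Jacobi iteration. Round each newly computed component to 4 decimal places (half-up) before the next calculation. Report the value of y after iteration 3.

-0.9060

Iteration 1:
  x = (3 - (3)·0.0000 - (3)·0.0000) / (10) = 0.3000
  y = (-3 - (4)·0.0000 - (4)·0.0000) / (11) = -0.2727
  z = (12 - (-1)·0.0000 - (3)·0.0000) / (7) = 1.7143
Iteration 2:
  x = (3 - (3)·-0.2727 - (3)·1.7143) / (10) = -0.1325
  y = (-3 - (4)·0.3000 - (4)·1.7143) / (11) = -1.0052
  z = (12 - (-1)·0.3000 - (3)·-0.2727) / (7) = 1.8740
Iteration 3:
  x = (3 - (3)·-1.0052 - (3)·1.8740) / (10) = 0.0394
  y = (-3 - (4)·-0.1325 - (4)·1.8740) / (11) = -0.9060
  z = (12 - (-1)·-0.1325 - (3)·-1.0052) / (7) = 2.1262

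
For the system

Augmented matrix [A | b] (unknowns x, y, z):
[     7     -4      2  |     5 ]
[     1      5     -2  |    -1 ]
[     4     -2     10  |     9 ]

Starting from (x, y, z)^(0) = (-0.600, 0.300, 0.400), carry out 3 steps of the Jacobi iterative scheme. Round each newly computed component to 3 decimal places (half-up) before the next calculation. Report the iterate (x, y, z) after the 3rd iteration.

Iteration 1:
  x = (5 - (-4)·0.300 - (2)·0.400) / (7) = 0.771
  y = (-1 - (1)·-0.600 - (-2)·0.400) / (5) = 0.080
  z = (9 - (4)·-0.600 - (-2)·0.300) / (10) = 1.200
Iteration 2:
  x = (5 - (-4)·0.080 - (2)·1.200) / (7) = 0.417
  y = (-1 - (1)·0.771 - (-2)·1.200) / (5) = 0.126
  z = (9 - (4)·0.771 - (-2)·0.080) / (10) = 0.608
Iteration 3:
  x = (5 - (-4)·0.126 - (2)·0.608) / (7) = 0.613
  y = (-1 - (1)·0.417 - (-2)·0.608) / (5) = -0.040
  z = (9 - (4)·0.417 - (-2)·0.126) / (10) = 0.758

(0.613, -0.040, 0.758)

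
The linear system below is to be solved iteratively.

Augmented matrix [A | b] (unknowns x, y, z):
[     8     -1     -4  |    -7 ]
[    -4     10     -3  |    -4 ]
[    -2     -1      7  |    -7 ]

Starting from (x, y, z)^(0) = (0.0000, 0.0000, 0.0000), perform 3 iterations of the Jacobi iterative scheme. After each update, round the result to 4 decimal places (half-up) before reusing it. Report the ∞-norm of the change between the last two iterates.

0.3121

Iteration 1:
  x = (-7 - (-1)·0.0000 - (-4)·0.0000) / (8) = -0.8750
  y = (-4 - (-4)·0.0000 - (-3)·0.0000) / (10) = -0.4000
  z = (-7 - (-2)·0.0000 - (-1)·0.0000) / (7) = -1.0000
Iteration 2:
  x = (-7 - (-1)·-0.4000 - (-4)·-1.0000) / (8) = -1.4250
  y = (-4 - (-4)·-0.8750 - (-3)·-1.0000) / (10) = -1.0500
  z = (-7 - (-2)·-0.8750 - (-1)·-0.4000) / (7) = -1.3071
Iteration 3:
  x = (-7 - (-1)·-1.0500 - (-4)·-1.3071) / (8) = -1.6598
  y = (-4 - (-4)·-1.4250 - (-3)·-1.3071) / (10) = -1.3621
  z = (-7 - (-2)·-1.4250 - (-1)·-1.0500) / (7) = -1.5571
Change: (-0.2348, -0.3121, -0.2500) → max |·| = 0.3121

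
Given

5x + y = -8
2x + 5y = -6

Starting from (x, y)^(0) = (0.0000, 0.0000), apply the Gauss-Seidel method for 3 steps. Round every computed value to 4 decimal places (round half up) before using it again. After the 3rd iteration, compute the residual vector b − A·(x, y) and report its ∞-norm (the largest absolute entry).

0.0034

Iteration 1:
  x = (-8 - (1)·0.0000) / (5) = -1.6000
  y = (-6 - (2)·-1.6000) / (5) = -0.5600
Iteration 2:
  x = (-8 - (1)·-0.5600) / (5) = -1.4880
  y = (-6 - (2)·-1.4880) / (5) = -0.6048
Iteration 3:
  x = (-8 - (1)·-0.6048) / (5) = -1.4790
  y = (-6 - (2)·-1.4790) / (5) = -0.6084
Residual b − A·x = (0.0034, 0.0000); ∞-norm = 0.0034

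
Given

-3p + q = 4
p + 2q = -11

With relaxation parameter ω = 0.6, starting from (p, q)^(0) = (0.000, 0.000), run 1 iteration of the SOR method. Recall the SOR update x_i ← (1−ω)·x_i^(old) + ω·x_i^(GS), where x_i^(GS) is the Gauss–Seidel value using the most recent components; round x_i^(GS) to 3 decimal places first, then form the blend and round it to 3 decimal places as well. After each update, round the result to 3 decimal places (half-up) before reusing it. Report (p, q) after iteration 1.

(-0.800, -3.060)

Iteration 1:
  p: GS value = (4 - (1)·0.000) / (-3) = -1.333;  p ← (1−ω)·0.000 + ω·-1.333 = -0.800
  q: GS value = (-11 - (1)·-0.800) / (2) = -5.100;  q ← (1−ω)·0.000 + ω·-5.100 = -3.060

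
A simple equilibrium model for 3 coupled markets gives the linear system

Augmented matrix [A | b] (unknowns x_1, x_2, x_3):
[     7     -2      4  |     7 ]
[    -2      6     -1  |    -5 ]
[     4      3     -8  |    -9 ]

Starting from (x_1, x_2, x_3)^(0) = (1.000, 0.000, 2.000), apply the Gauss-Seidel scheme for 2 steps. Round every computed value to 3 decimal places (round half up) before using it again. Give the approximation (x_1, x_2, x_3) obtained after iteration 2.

(0.359, -0.572, 1.090)

Iteration 1:
  x_1 = (7 - (-2)·0.000 - (4)·2.000) / (7) = -0.143
  x_2 = (-5 - (-2)·-0.143 - (-1)·2.000) / (6) = -0.548
  x_3 = (-9 - (4)·-0.143 - (3)·-0.548) / (-8) = 0.848
Iteration 2:
  x_1 = (7 - (-2)·-0.548 - (4)·0.848) / (7) = 0.359
  x_2 = (-5 - (-2)·0.359 - (-1)·0.848) / (6) = -0.572
  x_3 = (-9 - (4)·0.359 - (3)·-0.572) / (-8) = 1.090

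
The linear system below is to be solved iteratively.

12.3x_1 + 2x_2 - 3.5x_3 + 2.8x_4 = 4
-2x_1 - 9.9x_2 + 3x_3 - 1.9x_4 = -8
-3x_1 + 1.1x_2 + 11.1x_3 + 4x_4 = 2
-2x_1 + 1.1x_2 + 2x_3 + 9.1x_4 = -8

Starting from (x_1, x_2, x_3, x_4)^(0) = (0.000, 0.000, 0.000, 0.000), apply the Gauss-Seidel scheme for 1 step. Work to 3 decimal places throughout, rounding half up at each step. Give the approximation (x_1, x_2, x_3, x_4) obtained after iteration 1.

(0.325, 0.742, 0.194, -0.940)

Iteration 1:
  x_1 = (4 - (2)·0.000 - (-3.5)·0.000 - (2.8)·0.000) / (12.3) = 0.325
  x_2 = (-8 - (-2)·0.325 - (3)·0.000 - (-1.9)·0.000) / (-9.9) = 0.742
  x_3 = (2 - (-3)·0.325 - (1.1)·0.742 - (4)·0.000) / (11.1) = 0.194
  x_4 = (-8 - (-2)·0.325 - (1.1)·0.742 - (2)·0.194) / (9.1) = -0.940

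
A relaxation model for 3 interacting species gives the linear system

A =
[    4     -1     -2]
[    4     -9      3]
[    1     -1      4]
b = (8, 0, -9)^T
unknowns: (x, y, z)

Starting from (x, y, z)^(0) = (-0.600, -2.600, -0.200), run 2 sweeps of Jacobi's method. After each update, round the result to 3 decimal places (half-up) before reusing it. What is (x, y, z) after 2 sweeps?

Iteration 1:
  x = (8 - (-1)·-2.600 - (-2)·-0.200) / (4) = 1.250
  y = (0 - (4)·-0.600 - (3)·-0.200) / (-9) = -0.333
  z = (-9 - (1)·-0.600 - (-1)·-2.600) / (4) = -2.750
Iteration 2:
  x = (8 - (-1)·-0.333 - (-2)·-2.750) / (4) = 0.542
  y = (0 - (4)·1.250 - (3)·-2.750) / (-9) = -0.361
  z = (-9 - (1)·1.250 - (-1)·-0.333) / (4) = -2.646

(0.542, -0.361, -2.646)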